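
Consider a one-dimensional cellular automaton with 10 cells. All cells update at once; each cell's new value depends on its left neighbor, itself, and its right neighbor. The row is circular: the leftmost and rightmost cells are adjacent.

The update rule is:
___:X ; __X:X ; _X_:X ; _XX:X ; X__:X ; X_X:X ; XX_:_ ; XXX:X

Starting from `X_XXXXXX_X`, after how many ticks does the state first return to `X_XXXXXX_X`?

tick 1: _XXXXXX_XX
tick 2: XXXXXX_XX_
tick 3: XXXXX_XX_X
tick 4: XXXX_XX_XX
tick 5: XXX_XX_XXX
tick 6: XX_XX_XXXX
tick 7: X_XX_XXXXX
tick 8: _XX_XXXXXX
tick 9: XX_XXXXXX_
tick 10: X_XXXXXX_X

10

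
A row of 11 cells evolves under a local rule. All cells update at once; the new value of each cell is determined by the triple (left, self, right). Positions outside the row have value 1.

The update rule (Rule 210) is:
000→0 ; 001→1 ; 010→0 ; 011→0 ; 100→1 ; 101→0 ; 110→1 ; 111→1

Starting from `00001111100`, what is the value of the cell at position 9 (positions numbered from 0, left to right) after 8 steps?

10010111111
11100011111
11110101111
11110000111
11111001011
11111110001
11111111010
11111111000
position 9 holds 0

0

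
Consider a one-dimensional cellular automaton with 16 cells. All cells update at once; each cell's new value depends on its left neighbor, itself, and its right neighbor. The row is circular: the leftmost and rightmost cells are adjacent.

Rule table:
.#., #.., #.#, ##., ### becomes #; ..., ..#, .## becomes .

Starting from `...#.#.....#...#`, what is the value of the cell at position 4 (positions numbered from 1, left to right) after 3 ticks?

.

#..####....##..#
##..####....##..
.##..####....##.
position 4 holds .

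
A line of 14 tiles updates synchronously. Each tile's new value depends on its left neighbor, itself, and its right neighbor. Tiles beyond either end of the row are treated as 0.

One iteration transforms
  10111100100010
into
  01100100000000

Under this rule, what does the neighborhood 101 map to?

1

At position 1 the neighborhood is 101; the next row has 1 there.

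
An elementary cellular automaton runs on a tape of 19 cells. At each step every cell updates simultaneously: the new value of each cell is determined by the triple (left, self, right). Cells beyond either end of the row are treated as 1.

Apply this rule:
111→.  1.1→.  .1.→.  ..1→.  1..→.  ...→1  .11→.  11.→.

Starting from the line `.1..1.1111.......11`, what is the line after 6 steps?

...........11111...
.111111111.......1.
...........11111...  (repeats step 1; period 2)
step 6: .111111111.......1.

.111111111.......1.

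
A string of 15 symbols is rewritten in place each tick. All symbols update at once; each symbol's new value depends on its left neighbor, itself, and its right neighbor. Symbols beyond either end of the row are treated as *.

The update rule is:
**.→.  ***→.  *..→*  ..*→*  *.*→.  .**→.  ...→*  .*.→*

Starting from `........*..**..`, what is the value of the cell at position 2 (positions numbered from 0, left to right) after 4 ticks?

***********..**
...........**..
***********..**  (repeats tick 1; period 2)
tick 4: ...........**..
position 2 holds .

.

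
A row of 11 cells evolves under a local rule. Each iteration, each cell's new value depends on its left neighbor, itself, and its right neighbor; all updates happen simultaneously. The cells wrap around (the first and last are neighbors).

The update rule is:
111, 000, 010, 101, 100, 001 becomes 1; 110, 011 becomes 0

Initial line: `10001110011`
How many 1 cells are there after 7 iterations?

iteration 1: 01110101101
iteration 2: 10101110011
iteration 3: 01110101101  (repeats iteration 1; period 2)
iteration 7: 01110101101
count of 1: 7

7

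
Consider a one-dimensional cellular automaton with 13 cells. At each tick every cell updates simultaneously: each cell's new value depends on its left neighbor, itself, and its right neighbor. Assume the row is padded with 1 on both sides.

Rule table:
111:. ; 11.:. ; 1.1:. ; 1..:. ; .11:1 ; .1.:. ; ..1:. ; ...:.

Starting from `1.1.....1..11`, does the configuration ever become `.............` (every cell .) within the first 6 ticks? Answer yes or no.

yes

...........1.
.............
all cells are . at tick 2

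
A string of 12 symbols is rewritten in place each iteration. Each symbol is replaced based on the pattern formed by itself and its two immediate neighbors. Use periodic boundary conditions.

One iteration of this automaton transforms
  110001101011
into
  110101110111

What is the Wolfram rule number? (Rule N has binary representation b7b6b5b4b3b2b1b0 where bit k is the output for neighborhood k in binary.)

233

position 0: 111 → 1  (bit 7 = 1)
position 1: 110 → 1  (bit 6 = 1)
position 7: 101 → 1  (bit 5 = 1)
position 2: 100 → 0  (bit 4 = 0)
position 5: 011 → 1  (bit 3 = 1)
position 8: 010 → 0  (bit 2 = 0)
position 4: 001 → 0  (bit 1 = 0)
position 3: 000 → 1  (bit 0 = 1)
bits b7..b0 = 11101001 = 233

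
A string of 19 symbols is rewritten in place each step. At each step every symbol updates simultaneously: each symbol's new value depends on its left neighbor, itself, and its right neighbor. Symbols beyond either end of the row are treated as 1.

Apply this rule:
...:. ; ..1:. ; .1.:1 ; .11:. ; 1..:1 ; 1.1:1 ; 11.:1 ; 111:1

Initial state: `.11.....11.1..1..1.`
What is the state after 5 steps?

step 1: 1.11.....1111.11.11
step 2: 11.11.....1111.11.1
step 3: 111.11.....1111.11.
step 4: 1111.11.....1111.11
step 5: 11111.11.....1111.1

11111.11.....1111.1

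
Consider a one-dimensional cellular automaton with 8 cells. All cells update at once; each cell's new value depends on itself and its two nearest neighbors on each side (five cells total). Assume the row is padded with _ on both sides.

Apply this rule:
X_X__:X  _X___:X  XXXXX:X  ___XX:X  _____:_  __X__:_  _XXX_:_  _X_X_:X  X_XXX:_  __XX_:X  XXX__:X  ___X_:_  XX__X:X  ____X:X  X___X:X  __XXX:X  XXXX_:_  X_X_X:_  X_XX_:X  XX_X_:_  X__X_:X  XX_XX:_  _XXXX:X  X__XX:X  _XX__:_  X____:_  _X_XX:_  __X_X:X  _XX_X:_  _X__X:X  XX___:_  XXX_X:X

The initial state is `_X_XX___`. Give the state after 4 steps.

X_X_XX__

_X_X____
_XXXX___
XXX_X___
X_X_XX__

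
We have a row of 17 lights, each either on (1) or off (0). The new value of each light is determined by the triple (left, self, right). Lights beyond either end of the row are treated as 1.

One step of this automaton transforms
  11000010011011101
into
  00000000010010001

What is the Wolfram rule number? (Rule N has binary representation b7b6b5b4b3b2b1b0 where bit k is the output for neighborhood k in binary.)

position 0: 111 → 0  (bit 7 = 0)
position 1: 110 → 0  (bit 6 = 0)
position 11: 101 → 0  (bit 5 = 0)
position 2: 100 → 0  (bit 4 = 0)
position 9: 011 → 1  (bit 3 = 1)
position 6: 010 → 0  (bit 2 = 0)
position 5: 001 → 0  (bit 1 = 0)
position 3: 000 → 0  (bit 0 = 0)
bits b7..b0 = 00001000 = 8

8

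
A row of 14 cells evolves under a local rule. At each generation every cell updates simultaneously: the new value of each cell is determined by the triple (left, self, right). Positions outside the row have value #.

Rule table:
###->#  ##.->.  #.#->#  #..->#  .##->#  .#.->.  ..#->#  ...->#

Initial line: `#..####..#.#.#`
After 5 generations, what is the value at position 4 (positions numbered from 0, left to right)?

.#####.##.#.##
#####.##.#.###
####.##.#.####
###.##.#.#####
##.##.#.######
position 4 holds #

#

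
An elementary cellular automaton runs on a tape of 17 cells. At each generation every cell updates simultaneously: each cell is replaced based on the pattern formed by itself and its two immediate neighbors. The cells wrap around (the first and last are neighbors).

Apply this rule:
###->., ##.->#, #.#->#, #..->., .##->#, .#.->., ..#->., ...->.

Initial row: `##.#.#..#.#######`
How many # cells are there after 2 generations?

.##.#....##......
.###.....##......
count of #: 5

5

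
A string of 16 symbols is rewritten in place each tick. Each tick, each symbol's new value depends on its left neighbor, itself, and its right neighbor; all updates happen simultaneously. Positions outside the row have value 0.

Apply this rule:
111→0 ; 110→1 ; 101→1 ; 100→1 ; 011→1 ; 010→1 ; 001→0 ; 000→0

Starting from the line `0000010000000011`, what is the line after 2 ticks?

0000011100000011

0000011000000011
0000011100000011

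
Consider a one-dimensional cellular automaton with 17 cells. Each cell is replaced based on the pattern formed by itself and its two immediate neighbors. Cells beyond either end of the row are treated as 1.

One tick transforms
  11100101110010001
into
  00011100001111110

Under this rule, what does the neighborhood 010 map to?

At position 5 the neighborhood is 010; the next row has 1 there.

1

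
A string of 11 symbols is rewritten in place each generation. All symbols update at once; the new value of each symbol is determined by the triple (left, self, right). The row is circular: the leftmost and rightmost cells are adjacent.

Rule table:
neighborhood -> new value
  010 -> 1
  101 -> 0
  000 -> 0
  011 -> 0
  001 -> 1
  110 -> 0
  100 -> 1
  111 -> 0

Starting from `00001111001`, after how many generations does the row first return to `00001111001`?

10010000111
01111001000
10000111100
11001000011
00111100100
01000011110
11100100001
00011110010
00100001111
11110010000
00001111001

11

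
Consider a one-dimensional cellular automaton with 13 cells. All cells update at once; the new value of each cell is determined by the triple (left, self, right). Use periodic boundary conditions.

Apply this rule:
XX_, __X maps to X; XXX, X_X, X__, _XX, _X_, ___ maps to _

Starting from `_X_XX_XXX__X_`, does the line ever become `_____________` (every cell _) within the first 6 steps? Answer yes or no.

no

X___X___X_X__
___X___X____X
__X___X____X_
_X___X____X__
X___X____X___
___X____X___X
step 6 is ___X____X___X, still not uniform _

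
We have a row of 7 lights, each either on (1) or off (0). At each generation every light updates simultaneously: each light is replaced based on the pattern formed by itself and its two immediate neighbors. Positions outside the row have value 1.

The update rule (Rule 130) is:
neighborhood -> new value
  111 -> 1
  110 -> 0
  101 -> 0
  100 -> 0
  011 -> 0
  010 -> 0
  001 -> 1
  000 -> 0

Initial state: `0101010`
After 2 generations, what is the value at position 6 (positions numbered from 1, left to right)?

0000000
0000001
position 6 holds 0

0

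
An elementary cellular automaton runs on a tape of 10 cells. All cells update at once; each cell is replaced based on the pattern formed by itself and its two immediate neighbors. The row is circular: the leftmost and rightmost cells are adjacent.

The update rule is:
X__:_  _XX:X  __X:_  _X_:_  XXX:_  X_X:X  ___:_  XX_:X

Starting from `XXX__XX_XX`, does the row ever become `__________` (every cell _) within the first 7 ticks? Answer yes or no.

tick 1: __X__XXXX_
tick 2: _____X__X_
tick 3: __________
all cells are _ at tick 3

yes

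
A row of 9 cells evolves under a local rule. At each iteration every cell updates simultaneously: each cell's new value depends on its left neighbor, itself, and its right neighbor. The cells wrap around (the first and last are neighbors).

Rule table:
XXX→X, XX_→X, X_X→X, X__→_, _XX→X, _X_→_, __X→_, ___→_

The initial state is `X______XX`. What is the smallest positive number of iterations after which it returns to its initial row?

1

X______XX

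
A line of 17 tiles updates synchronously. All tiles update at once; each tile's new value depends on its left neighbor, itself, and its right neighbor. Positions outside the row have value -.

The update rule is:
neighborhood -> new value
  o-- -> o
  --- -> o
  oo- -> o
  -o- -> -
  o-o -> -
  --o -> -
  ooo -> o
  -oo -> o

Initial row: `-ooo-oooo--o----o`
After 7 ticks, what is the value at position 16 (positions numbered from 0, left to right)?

-ooo-ooooo--ooo--
-ooo-oooooo-ooooo
-ooo-oooooo-ooooo  (fixed point — unchanged through tick 7)
position 16 holds o

o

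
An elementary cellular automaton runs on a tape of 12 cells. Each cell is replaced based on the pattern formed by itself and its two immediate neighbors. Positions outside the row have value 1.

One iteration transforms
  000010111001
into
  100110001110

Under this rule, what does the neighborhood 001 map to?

At position 3 the neighborhood is 001; the next row has 1 there.

1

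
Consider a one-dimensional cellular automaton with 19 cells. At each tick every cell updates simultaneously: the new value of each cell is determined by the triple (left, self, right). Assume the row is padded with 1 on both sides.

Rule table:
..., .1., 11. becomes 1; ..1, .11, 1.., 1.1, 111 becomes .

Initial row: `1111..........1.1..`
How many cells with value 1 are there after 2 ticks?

5

...1.11111111.1.1..
.1.1........1.1.1..
count of 1: 5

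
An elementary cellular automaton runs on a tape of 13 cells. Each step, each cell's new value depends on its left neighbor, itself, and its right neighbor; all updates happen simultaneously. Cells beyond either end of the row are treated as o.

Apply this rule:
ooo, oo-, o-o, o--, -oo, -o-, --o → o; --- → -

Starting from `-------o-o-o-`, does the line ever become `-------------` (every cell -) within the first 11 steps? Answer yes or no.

no

o-----ooooooo
oo---oooooooo
ooo-ooooooooo
ooooooooooooo
ooooooooooooo  (fixed point — unchanged through step 11)
step 11 is ooooooooooooo, still not uniform -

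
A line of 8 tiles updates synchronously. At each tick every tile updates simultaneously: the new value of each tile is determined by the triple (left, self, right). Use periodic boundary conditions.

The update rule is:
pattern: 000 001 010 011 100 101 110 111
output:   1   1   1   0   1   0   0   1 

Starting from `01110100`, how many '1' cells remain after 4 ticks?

5

10100111
00111011
11010000
00011111
count of 1: 5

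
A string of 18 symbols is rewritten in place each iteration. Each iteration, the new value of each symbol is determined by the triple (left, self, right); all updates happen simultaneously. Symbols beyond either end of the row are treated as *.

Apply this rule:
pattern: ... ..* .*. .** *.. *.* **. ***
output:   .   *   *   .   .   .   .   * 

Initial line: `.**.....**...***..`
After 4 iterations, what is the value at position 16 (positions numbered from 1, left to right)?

.......*....*.*..*
......**...**.*.*.
.....*....*...*.*.
....**...**..**.*.
position 16 holds .

.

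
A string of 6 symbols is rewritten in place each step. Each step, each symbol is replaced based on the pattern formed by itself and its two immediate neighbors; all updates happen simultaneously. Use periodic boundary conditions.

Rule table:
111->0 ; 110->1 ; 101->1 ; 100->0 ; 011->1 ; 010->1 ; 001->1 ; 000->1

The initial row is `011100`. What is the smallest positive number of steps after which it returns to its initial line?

step 1: 110101
step 2: 011111
step 3: 110001
step 4: 010111
step 5: 111101
step 6: 000111
step 7: 011101
step 8: 110111
step 9: 011100

9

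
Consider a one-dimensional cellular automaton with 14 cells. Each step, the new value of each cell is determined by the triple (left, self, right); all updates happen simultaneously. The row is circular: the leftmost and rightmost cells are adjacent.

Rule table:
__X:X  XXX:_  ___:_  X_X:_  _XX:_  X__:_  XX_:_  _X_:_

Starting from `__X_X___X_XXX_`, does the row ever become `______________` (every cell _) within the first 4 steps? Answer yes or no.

step 1: _X_____X______
step 2: X_____X_______
step 3: _____X_______X
step 4: ____X_______X_
step 4 is ____X_______X_, still not uniform _

no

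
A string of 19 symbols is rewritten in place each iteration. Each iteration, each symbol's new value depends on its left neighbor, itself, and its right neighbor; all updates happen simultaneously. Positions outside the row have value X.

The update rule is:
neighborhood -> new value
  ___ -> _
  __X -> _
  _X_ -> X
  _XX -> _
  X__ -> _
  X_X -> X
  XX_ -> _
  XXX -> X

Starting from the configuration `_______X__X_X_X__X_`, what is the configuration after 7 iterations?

_______X__XXXXX__XX
_______X___XXX____X
_______X____X______
_______X____X______  (fixed point — unchanged through iteration 7)

_______X____X______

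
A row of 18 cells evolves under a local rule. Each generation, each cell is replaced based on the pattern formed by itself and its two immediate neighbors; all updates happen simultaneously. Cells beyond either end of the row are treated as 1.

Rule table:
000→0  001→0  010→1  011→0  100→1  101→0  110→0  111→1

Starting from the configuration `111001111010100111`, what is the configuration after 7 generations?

110100110010110011
100110001010001001
010001001011001100
011001101000100010
000100001100110010
100110000010001010
010001000011001010

010001000011001010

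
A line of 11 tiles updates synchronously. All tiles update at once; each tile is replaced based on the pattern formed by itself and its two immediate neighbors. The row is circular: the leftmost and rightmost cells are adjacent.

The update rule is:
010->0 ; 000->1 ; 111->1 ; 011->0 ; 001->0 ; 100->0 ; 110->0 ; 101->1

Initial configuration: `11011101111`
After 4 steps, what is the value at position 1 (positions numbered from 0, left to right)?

1

step 1: 10101010111
step 2: 01010101011
step 3: 10101010100
step 4: 01010101000
position 1 holds 1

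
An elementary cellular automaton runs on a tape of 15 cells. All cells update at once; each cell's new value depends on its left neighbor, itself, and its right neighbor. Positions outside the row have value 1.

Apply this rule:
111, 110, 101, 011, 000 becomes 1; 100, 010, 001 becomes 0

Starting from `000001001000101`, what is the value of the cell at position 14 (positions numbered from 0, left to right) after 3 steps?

1

011100000010011
111101111000011
111111111011011
position 14 holds 1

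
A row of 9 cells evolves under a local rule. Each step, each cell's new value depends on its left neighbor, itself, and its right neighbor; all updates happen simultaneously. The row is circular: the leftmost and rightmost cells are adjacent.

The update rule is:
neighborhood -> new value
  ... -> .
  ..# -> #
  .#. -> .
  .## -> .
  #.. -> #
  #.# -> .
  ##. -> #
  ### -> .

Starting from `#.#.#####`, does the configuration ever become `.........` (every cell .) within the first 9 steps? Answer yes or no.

no

step 1: #........
step 2: .#......#
step 3: ..#....#.
step 4: .#.#..#.#
step 5: ....##...
step 6: ...#.##..
step 7: ..#...##.
step 8: .#.#.#.##
step 9: ........#
step 9 is ........#, still not uniform .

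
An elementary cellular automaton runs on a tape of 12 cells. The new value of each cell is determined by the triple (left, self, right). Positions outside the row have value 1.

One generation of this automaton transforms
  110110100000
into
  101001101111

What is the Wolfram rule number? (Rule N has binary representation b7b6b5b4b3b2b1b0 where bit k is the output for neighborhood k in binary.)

position 0: 111 → 1  (bit 7 = 1)
position 1: 110 → 0  (bit 6 = 0)
position 2: 101 → 1  (bit 5 = 1)
position 7: 100 → 0  (bit 4 = 0)
position 3: 011 → 0  (bit 3 = 0)
position 6: 010 → 1  (bit 2 = 1)
position 11: 001 → 1  (bit 1 = 1)
position 8: 000 → 1  (bit 0 = 1)
bits b7..b0 = 10100111 = 167

167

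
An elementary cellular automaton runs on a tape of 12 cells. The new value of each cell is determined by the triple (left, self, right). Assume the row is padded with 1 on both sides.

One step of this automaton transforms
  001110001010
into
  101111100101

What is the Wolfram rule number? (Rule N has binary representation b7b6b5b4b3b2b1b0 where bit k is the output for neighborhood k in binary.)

249

position 3: 111 → 1  (bit 7 = 1)
position 4: 110 → 1  (bit 6 = 1)
position 9: 101 → 1  (bit 5 = 1)
position 0: 100 → 1  (bit 4 = 1)
position 2: 011 → 1  (bit 3 = 1)
position 8: 010 → 0  (bit 2 = 0)
position 1: 001 → 0  (bit 1 = 0)
position 6: 000 → 1  (bit 0 = 1)
bits b7..b0 = 11111001 = 249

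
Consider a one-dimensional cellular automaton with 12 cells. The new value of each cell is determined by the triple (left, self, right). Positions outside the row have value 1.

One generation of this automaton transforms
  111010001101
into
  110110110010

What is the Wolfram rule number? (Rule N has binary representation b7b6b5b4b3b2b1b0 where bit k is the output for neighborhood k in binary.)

167

position 0: 111 → 1  (bit 7 = 1)
position 2: 110 → 0  (bit 6 = 0)
position 3: 101 → 1  (bit 5 = 1)
position 5: 100 → 0  (bit 4 = 0)
position 8: 011 → 0  (bit 3 = 0)
position 4: 010 → 1  (bit 2 = 1)
position 7: 001 → 1  (bit 1 = 1)
position 6: 000 → 1  (bit 0 = 1)
bits b7..b0 = 10100111 = 167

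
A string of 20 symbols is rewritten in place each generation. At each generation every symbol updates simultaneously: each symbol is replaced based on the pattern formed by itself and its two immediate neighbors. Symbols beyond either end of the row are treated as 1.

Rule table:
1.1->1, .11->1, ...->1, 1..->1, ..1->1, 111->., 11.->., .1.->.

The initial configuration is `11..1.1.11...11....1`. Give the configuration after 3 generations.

generation 1: ..11.1.11.1111.11111
generation 2: 111.1.11.11...11....
generation 3: ...1.11.11.1111.1111

...1.11.11.1111.1111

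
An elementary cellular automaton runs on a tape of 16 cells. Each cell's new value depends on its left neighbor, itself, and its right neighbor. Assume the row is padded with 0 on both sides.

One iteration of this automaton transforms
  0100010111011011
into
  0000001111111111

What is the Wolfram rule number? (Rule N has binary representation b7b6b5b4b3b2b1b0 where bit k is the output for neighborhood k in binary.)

232

position 8: 111 → 1  (bit 7 = 1)
position 9: 110 → 1  (bit 6 = 1)
position 6: 101 → 1  (bit 5 = 1)
position 2: 100 → 0  (bit 4 = 0)
position 7: 011 → 1  (bit 3 = 1)
position 1: 010 → 0  (bit 2 = 0)
position 0: 001 → 0  (bit 1 = 0)
position 3: 000 → 0  (bit 0 = 0)
bits b7..b0 = 11101000 = 232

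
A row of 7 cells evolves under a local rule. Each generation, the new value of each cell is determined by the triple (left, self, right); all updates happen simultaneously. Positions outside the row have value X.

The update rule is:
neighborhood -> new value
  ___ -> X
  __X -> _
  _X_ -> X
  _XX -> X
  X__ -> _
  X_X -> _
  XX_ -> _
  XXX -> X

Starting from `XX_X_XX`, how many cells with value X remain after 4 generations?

4

generation 1: X__X_XX
generation 2: ___X_XX
generation 3: _X_X_XX
generation 4: _X_X_XX
count of X: 4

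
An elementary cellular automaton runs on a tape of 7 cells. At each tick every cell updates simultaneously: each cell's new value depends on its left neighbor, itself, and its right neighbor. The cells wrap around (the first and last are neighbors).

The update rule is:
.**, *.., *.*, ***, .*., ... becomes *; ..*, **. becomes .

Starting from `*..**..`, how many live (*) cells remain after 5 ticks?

**.*.*.
*.*****
.******
******.
*****.*
count of *: 6

6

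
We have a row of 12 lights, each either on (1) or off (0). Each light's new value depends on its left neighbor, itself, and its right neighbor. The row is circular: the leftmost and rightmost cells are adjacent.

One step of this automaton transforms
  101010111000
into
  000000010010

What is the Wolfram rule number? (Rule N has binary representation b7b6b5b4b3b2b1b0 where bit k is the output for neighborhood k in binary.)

position 7: 111 → 1  (bit 7 = 1)
position 8: 110 → 0  (bit 6 = 0)
position 1: 101 → 0  (bit 5 = 0)
position 9: 100 → 0  (bit 4 = 0)
position 6: 011 → 0  (bit 3 = 0)
position 0: 010 → 0  (bit 2 = 0)
position 11: 001 → 0  (bit 1 = 0)
position 10: 000 → 1  (bit 0 = 1)
bits b7..b0 = 10000001 = 129

129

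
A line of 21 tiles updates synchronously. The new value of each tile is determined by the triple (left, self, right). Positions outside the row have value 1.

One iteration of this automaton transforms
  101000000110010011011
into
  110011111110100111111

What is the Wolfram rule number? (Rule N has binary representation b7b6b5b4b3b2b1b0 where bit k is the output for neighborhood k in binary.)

235

position 20: 111 → 1  (bit 7 = 1)
position 0: 110 → 1  (bit 6 = 1)
position 1: 101 → 1  (bit 5 = 1)
position 3: 100 → 0  (bit 4 = 0)
position 9: 011 → 1  (bit 3 = 1)
position 2: 010 → 0  (bit 2 = 0)
position 8: 001 → 1  (bit 1 = 1)
position 4: 000 → 1  (bit 0 = 1)
bits b7..b0 = 11101011 = 235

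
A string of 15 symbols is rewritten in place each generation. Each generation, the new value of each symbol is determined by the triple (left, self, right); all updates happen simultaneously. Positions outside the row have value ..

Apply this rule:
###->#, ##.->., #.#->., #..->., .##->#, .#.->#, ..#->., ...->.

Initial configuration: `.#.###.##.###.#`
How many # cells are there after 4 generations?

.#.##..#..##..#
.#.#...#..#...#
.#.#...#..#...#  (fixed point — unchanged through generation 4)
count of #: 5

5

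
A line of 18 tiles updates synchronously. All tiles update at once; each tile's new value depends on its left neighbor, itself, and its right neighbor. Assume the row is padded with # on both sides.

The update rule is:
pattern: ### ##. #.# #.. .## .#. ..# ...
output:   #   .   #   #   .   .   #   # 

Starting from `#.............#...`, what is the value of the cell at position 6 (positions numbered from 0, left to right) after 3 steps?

#

.#############.###
#.###########.#.##
.#.#########.#.#.#
position 6 holds #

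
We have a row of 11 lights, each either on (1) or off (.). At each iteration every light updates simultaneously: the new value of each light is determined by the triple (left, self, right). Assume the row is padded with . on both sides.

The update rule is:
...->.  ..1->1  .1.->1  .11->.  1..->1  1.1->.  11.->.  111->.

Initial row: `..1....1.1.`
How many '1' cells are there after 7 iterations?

.111..11.11
1...11.....
11.1..1....
...11111...
..1.....1..
.111...111.
1...1.1...1
count of 1: 4

4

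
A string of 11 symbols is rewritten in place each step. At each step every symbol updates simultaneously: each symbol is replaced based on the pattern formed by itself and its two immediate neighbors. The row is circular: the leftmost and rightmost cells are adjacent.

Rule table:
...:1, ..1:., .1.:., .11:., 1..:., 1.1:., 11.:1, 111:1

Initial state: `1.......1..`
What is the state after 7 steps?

1..11.11111

..11111....
1..1111.111
1...111..11
1.1..11...1
1.....1.1..
..111......
1..11.11111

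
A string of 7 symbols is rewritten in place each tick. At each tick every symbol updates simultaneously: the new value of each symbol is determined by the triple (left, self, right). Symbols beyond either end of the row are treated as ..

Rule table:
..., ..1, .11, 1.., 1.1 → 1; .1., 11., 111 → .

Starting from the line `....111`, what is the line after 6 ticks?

11111..
1....11
.11111.
11....1
1.1111.
.11...1

.11...1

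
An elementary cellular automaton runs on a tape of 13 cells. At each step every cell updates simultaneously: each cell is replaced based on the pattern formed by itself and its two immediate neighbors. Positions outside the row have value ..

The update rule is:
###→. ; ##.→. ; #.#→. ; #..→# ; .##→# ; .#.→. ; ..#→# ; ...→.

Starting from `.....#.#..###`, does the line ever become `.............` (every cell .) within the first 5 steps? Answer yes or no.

....#...###..
...#.#.##..#.
..#....#.##.#
.#.#..#..#...
#...##.##.#..
step 5 is #...##.##.#.., still not uniform .

no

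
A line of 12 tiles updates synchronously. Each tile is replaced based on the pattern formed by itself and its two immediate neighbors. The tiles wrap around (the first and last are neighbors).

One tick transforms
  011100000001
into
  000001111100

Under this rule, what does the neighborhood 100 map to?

0

At position 4 the neighborhood is 100; the next row has 0 there.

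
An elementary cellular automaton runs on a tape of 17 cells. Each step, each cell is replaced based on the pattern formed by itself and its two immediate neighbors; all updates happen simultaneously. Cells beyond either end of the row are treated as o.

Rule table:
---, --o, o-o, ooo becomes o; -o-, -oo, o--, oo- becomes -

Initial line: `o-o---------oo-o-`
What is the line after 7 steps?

o-o-o--o--o-o-o-o

-o--oooooooo--o-o
o--o-oooooo--o-o-
--o-o-oooo--o-o-o
-o-o-o-oo--o-o-o-
o-o-o-o---o-o-o-o
-o-o-o--oo-o-o-o-
o-o-o--o--o-o-o-o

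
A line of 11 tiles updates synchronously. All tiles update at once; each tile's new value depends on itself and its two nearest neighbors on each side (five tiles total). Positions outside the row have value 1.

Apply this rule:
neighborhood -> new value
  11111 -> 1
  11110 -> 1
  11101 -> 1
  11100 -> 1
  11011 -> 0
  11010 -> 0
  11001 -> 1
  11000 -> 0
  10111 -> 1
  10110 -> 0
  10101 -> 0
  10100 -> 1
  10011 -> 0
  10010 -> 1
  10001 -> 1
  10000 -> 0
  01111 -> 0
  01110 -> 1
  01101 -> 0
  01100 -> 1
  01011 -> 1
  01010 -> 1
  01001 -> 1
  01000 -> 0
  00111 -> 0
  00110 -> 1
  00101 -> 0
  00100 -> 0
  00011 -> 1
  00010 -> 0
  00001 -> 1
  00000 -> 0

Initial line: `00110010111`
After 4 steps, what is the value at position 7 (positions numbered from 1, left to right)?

step 1: 10111101101
step 2: 10101100001
step 3: 10010100110
step 4: 11101110100
position 7 holds 1

1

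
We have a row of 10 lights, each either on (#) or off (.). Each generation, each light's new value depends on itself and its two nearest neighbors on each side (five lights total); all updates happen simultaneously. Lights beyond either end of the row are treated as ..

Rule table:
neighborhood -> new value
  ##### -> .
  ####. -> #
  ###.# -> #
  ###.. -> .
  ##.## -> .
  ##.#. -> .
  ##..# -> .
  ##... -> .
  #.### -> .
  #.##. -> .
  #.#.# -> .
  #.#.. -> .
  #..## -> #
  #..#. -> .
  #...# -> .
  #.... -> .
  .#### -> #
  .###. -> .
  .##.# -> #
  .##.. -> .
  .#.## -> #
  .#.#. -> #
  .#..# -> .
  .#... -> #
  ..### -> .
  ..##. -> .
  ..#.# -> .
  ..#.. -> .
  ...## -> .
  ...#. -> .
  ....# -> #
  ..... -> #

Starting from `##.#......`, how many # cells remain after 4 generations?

generation 1: .#..#.####
generation 2: .....#.##.
generation 3: ####..#...
generation 4: .##....#.#
count of #: 4

4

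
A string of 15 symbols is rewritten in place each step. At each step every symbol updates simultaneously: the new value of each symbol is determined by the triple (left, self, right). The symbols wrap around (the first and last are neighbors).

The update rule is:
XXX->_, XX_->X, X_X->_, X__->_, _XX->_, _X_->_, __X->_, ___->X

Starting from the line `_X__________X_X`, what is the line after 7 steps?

step 1: ___XXXXXXXX____
step 2: XX________X_XXX
step 3: _X_XXXXXX______
step 4: ________X_XXXXX
step 5: _XXXXXX_______X
step 6: ______X_XXXXX__
step 7: XXXXX_______X_X

XXXXX_______X_X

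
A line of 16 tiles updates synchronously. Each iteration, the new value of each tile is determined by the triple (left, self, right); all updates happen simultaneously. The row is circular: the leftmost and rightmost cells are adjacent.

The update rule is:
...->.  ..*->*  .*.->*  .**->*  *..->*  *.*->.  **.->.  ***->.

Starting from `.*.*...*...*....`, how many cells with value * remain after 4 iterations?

3

iteration 1: **.**.***.***...
iteration 2: *..*..*...*..*.*
iteration 3: .*******.*****.*
iteration 4: .*.......*.....*
count of *: 3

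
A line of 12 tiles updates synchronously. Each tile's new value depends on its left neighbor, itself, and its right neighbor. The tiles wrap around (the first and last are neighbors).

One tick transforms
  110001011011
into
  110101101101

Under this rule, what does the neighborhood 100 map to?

At position 2 the neighborhood is 100; the next row has 0 there.

0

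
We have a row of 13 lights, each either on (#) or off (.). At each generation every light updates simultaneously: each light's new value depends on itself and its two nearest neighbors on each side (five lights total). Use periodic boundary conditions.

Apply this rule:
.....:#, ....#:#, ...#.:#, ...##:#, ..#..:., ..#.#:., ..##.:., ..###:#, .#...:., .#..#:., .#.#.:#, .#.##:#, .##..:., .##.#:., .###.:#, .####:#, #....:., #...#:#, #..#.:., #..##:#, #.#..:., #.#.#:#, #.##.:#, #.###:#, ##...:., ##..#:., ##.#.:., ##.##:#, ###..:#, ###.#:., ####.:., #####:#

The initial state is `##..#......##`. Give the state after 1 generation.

.#.....######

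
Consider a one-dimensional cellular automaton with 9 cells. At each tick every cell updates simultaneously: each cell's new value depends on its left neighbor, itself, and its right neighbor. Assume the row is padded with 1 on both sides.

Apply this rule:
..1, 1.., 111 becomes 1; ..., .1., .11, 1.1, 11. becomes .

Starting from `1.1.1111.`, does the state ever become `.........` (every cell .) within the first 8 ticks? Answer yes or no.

.....11..
1...1..11
.1.1.11.1
.........
all cells are . at tick 4

yes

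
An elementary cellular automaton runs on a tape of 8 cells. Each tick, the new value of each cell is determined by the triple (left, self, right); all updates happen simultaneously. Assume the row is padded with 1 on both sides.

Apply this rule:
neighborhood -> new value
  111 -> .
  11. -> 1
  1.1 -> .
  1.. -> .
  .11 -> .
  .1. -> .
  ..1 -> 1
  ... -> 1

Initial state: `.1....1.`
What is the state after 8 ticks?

tick 1: ...111..
tick 2: .11..1.1
tick 3: ..1.1...
tick 4: .1....11
tick 5: ...111..  (repeats tick 1; period 4)
tick 8: .1....11

.1....11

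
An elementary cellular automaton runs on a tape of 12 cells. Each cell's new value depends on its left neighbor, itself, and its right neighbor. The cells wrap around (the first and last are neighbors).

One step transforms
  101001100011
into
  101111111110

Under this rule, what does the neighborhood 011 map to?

At position 5 the neighborhood is 011; the next row has 1 there.

1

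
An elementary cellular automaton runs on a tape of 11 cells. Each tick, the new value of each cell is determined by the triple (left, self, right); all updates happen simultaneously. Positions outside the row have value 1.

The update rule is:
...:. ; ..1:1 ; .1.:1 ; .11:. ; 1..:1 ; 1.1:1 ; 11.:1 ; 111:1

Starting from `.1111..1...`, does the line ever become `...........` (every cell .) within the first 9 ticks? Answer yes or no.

no

1.1111111.1
11.1111111.
111.1111111
1111.111111
11111.11111
111111.1111
1111111.111
11111111.11
111111111.1
tick 9 is 111111111.1, still not uniform .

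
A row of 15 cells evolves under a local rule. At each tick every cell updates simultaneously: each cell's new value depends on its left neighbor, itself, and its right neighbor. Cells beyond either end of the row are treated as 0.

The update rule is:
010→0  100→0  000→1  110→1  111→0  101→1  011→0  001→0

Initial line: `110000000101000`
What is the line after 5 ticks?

100000100110010

010111110010011
001000010000001
100011000111100
001001010000101
100000100110010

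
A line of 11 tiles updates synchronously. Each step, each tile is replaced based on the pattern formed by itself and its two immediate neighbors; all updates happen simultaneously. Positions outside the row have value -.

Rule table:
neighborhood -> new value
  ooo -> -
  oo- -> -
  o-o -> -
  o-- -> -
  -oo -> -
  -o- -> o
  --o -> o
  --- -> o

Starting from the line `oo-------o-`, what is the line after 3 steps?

----ooooooo

---ooooooo-
ooo--------
----ooooooo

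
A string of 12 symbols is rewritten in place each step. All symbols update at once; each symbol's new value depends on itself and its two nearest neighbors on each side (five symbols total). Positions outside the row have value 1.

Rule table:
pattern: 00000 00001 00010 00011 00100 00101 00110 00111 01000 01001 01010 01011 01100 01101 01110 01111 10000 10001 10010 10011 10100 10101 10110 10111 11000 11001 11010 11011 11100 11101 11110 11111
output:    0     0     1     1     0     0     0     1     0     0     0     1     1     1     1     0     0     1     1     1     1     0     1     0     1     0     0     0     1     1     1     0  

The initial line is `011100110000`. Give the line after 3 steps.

000101111000

001101011001
010100111011
000101111000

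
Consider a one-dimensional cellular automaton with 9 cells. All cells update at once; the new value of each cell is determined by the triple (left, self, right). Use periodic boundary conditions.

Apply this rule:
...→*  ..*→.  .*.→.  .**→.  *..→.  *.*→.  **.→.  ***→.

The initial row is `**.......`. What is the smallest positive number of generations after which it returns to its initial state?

2

generation 1: ...*****.
generation 2: **.......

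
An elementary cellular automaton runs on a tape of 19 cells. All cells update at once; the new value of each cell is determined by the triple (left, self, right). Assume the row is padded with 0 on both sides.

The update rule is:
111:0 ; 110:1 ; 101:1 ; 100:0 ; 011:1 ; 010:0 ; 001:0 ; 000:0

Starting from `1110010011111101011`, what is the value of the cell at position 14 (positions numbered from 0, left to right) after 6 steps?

0

1010000010000110111
0100000000000111101
0000000000000100110
0000000000000000110
0000000000000000110  (fixed point — unchanged through step 6)
position 14 holds 0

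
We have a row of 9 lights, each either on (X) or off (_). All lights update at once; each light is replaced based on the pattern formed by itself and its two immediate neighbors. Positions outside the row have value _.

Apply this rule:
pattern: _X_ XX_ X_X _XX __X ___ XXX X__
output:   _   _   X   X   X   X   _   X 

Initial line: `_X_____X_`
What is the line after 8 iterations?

_XX_XX_X_

X_XXXXX_X
_XX____X_
XX_XXXX_X
X_XX___X_
_XX_XXX_X
XX_XX__X_
X_XX_XX_X
_XX_XX_X_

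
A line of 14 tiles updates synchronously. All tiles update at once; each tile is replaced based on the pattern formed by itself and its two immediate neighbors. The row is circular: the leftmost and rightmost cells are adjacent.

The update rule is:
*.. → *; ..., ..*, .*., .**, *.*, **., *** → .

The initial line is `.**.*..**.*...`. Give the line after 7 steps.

step 1: .....*.....*..
step 2: ......*.....*.
step 3: .......*.....*
step 4: *.......*.....
step 5: .*.......*....
step 6: ..*.......*...
step 7: ...*.......*..

...*.......*..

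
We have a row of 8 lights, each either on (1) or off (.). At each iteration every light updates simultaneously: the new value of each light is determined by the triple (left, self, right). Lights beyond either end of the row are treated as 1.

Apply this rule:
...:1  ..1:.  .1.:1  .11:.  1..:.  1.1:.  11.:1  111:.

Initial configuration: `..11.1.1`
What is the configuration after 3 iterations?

...1.1..
.1.1.1..
.1.1.1..

.1.1.1..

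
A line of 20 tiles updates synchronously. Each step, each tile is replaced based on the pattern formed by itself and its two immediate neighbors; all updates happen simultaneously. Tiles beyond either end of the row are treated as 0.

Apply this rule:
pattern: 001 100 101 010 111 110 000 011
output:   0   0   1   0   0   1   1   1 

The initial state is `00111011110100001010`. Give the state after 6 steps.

10101110011001100100
01011010011001100001
00111100011001101100
10100101011001111101
01000010111001000110
00011001101000010110

00011001101000010110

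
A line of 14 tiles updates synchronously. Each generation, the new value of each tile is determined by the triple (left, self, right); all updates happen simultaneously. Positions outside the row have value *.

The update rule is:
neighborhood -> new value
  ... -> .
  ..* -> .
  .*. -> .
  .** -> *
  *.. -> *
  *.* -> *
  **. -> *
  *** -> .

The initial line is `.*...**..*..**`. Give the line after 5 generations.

...*****.***.*

*.*..***..*.*.
**.*.*.**..*.*
.**.*.****..**
****.**..**.*.
...*****.***.*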